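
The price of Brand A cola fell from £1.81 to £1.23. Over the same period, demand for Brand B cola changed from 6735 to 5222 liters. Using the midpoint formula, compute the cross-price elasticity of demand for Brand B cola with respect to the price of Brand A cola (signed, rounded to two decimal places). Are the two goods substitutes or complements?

%ΔQ_{Brand B cola} = (5222 − 6735)/avg = -1513/5978.5 = -0.253073…
%ΔP_{Brand A cola} = (1.23 − 1.81)/avg = -0.58/1.52 = -0.381578…
E_cross = (-1513/5978.5) / (-0.58/1.52) = 0.6632…
E_cross > 0 ⇒ the goods are substitutes.

0.66; substitutes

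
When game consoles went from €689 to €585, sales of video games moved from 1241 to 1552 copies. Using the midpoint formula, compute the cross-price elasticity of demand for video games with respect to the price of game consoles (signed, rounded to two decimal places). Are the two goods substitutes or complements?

%ΔQ_{video games} = (1552 − 1241)/avg = 311/1396.5 = 0.222699…
%ΔP_{game consoles} = (585 − 689)/avg = -104/637 = -0.163265…
E_cross = (311/1396.5) / (-104/637) = -1.3640…
E_cross < 0 ⇒ the goods are complements.

-1.36; complements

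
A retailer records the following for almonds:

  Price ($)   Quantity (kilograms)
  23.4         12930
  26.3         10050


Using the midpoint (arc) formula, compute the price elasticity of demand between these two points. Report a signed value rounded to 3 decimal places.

-2.148

%ΔQ = (10050 − 12930) / [(12930 + 10050)/2] = -2880/11490 = -0.250652…
%ΔP = (26.3 − 23.4) / [(23.4 + 26.3)/2] = 2.9/24.85 = 0.116700…
Arc Ed = %ΔQ / %ΔP = (-2880/11490) / (2.9/24.85) = -2.14783…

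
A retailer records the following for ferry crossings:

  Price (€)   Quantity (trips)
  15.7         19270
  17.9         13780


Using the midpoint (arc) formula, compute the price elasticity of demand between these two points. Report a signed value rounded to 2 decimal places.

-2.54

%ΔQ = (13780 − 19270) / [(19270 + 13780)/2] = -5490/16525 = -0.332223…
%ΔP = (17.9 − 15.7) / [(15.7 + 17.9)/2] = 2.2/16.8 = 0.130952…
Arc Ed = %ΔQ / %ΔP = (-5490/16525) / (2.2/16.8) = -2.5369…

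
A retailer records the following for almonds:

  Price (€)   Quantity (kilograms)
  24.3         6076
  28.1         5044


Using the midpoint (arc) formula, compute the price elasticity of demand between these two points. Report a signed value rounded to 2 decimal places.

-1.28

%ΔQ = (5044 − 6076) / [(6076 + 5044)/2] = -1032/5560 = -0.185611…
%ΔP = (28.1 − 24.3) / [(24.3 + 28.1)/2] = 3.8/26.2 = 0.145038…
Arc Ed = %ΔQ / %ΔP = (-1032/5560) / (3.8/26.2) = -1.2797…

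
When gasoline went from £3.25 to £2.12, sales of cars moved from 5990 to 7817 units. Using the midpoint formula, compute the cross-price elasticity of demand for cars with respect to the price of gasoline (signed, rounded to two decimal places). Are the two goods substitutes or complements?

%ΔQ_{cars} = (7817 − 5990)/avg = 1827/6903.5 = 0.264648…
%ΔP_{gasoline} = (2.12 − 3.25)/avg = -1.13/2.685 = -0.420856…
E_cross = (1827/6903.5) / (-1.13/2.685) = -0.6288…
E_cross < 0 ⇒ the goods are complements.

-0.63; complements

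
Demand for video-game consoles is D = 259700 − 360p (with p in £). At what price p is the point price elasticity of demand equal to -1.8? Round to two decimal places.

Ed = −360p/(259700 − 360p). Set this equal to -1.8:
360p = 1.8·(259700 − 360p) ⇒ 360p(1 + 1.8) = 1.8·259700
p = 1.8·259700 / (360·2.8) = 463.75

463.75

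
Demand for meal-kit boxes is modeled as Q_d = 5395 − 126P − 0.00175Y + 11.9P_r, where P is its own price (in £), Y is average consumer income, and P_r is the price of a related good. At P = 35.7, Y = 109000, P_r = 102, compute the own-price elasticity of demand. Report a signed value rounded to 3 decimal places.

At the given values, Q_d = 5395 − 126(35.7) − 0.00175(109000) + 11.9(102) = 1919.85.
∂Q_d/∂P = −126.
E = (-126) × (35.7/1919.85) = -2.34299…

-2.343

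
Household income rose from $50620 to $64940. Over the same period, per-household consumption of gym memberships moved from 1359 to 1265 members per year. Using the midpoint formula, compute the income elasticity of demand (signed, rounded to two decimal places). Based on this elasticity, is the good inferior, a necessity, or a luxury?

%ΔQ = (1265 − 1359)/[( 1359 + 1265)/2] = -94/1312 = -0.071646…
%ΔIncome = (64940 − 50620)/[( 50620 + 64940)/2] = 14320/57780 = 0.247836…
E_income = (-94/1312) / (14320/57780) = -0.2890…
E_income < 0 ⇒ inferior good.

-0.29; inferior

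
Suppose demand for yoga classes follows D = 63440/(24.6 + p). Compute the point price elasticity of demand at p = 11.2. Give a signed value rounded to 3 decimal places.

dD/dp = −63440/(24.6 + p)² = -49.4991. At p = 11.2, D = 1772.07.
Ed = (dD/dp)·(p/D) = (-49.4991) × (11.2/1772.07) = -0.31284…

-0.313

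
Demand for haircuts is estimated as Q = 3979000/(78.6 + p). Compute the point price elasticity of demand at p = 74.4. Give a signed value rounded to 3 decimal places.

-0.486

dQ/dp = −3979000/(78.6 + p)² = -169.977. At p = 74.4, Q = 26006.5.
Ed = (dQ/dp)·(p/Q) = (-169.977) × (74.4/26006.5) = -0.48627…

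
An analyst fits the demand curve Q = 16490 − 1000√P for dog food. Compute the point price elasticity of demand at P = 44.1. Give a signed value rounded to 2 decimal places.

-0.34

dQ/dP = −1000/(2√P) = -75.2923. At P = 44.1, Q = 9849.22.
Ed = (dQ/dP)·(P/Q) = (-75.2923) × (44.1/9849.22) = -0.3371…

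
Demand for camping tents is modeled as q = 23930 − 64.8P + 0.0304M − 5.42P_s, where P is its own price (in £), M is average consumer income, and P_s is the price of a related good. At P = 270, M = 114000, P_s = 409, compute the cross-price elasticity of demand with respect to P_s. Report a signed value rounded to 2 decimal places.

At the given values, q = 23930 − 64.8(270) + 0.0304(114000) − 5.42(409) = 7682.82.
∂q/∂P_s = -5.42.
E = (-5.42) × (409/7682.82) = -0.2885…

-0.29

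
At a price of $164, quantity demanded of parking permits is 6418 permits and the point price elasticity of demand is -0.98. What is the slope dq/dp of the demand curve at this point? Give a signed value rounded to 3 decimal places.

-38.351

Ed = (dq/dp)·(p/q) ⇒ dq/dp = Ed·q/p = (-0.98)·6418/164 = -38.35146…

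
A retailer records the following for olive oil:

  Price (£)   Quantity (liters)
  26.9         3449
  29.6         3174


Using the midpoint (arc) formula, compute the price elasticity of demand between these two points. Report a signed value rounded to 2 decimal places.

%ΔQ = (3174 − 3449) / [(3449 + 3174)/2] = -275/3311.5 = -0.083043…
%ΔP = (29.6 − 26.9) / [(26.9 + 29.6)/2] = 2.7/28.25 = 0.095575…
Arc Ed = %ΔQ / %ΔP = (-275/3311.5) / (2.7/28.25) = -0.8688…

-0.87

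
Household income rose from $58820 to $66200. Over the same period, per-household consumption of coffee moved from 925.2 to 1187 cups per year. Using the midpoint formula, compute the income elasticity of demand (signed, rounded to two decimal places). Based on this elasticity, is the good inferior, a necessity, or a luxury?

%ΔQ = (1187 − 925.2)/[( 925.2 + 1187)/2] = 261.8/1056.1 = 0.247893…
%ΔIncome = (66200 − 58820)/[( 58820 + 66200)/2] = 7380/62510 = 0.118061…
E_income = (261.8/1056.1) / (7380/62510) = 2.0997…
E_income > 1 ⇒ normal good, luxury.

2.10; luxury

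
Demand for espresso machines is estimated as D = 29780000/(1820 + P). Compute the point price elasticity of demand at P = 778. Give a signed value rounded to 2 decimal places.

-0.30

dD/dP = −29780000/(1820 + P)² = -4.41211. At P = 778, D = 11462.7.
Ed = (dD/dP)·(P/D) = (-4.41211) × (778/11462.7) = -0.2994…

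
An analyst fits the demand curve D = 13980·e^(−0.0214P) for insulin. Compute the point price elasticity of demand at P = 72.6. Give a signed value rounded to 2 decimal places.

-1.55

dD/dP = −0.0214·D = -63.2679. At P = 72.6, D = 2956.45.
Ed = (dD/dP)·(P/D) = (-63.2679) × (72.6/2956.45) = -1.5536…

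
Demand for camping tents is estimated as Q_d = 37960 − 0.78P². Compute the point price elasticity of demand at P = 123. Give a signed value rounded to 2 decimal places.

-0.90

dQ_d/dP = −2·0.78·P = -191.88. At P = 123, Q_d = 26159.38.
Ed = (dQ_d/dP)·(P/Q_d) = (-191.88) × (123/26159.38) = -0.9022…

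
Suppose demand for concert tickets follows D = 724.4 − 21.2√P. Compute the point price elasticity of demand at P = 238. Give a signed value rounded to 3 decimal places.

-0.412

dD/dP = −21.2/(2√P) = -0.687096. At P = 238, D = 397.342.
Ed = (dD/dP)·(P/D) = (-0.687096) × (238/397.342) = -0.41155…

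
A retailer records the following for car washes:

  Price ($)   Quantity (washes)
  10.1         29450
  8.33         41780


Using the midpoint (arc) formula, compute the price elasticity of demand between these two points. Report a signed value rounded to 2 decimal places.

%ΔQ = (41780 − 29450) / [(29450 + 41780)/2] = 12330/35615 = 0.346202…
%ΔP = (8.33 − 10.1) / [(10.1 + 8.33)/2] = -1.77/9.215 = -0.192078…
Arc Ed = %ΔQ / %ΔP = (12330/35615) / (-1.77/9.215) = -1.8024…

-1.80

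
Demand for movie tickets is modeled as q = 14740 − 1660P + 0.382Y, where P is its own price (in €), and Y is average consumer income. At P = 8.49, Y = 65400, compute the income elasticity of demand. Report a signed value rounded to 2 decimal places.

At the given values, q = 14740 − 1660(8.49) + 0.382(65400) = 25629.4.
∂q/∂Y = 0.382.
E = (0.382) × (65400/25629.4) = 0.9747…

0.97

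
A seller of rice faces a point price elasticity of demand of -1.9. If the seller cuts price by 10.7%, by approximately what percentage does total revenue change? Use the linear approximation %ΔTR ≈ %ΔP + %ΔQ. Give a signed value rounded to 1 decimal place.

%ΔQ ≈ Ed × %ΔP = (-1.9) × (-10.7%) = +20.3300%
%ΔTR ≈ %ΔP + %ΔQ = (-10.7%) + (+20.3300%) = +9.6300%

+9.6%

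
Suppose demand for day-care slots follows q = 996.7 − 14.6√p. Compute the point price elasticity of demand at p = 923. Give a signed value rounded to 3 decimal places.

-0.401

dq/dp = −14.6/(2√p) = -0.240282. At p = 923, q = 553.139.
Ed = (dq/dp)·(p/q) = (-0.240282) × (923/553.139) = -0.40094…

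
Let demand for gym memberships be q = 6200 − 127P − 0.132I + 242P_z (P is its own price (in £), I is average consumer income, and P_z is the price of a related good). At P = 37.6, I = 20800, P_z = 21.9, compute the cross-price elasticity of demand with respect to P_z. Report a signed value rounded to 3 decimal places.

At the given values, q = 6200 − 127(37.6) − 0.132(20800) + 242(21.9) = 3979.
∂q/∂P_z = 242.
E = (242) × (21.9/3979) = 1.33194…

1.332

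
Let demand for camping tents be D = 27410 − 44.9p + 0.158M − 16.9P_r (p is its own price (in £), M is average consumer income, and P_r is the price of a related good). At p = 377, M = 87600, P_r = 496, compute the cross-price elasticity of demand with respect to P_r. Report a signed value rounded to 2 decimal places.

-0.53

At the given values, D = 27410 − 44.9(377) + 0.158(87600) − 16.9(496) = 15941.1.
∂D/∂P_r = -16.9.
E = (-16.9) × (496/15941.1) = -0.5258…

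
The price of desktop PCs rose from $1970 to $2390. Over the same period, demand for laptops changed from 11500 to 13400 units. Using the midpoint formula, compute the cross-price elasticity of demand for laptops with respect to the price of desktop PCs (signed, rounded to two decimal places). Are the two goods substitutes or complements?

%ΔQ_{laptops} = (13400 − 11500)/avg = 1900/12450 = 0.152610…
%ΔP_{desktop PCs} = (2390 − 1970)/avg = 420/2180 = 0.192660…
E_cross = (1900/12450) / (420/2180) = 0.7921…
E_cross > 0 ⇒ the goods are substitutes.

0.79; substitutes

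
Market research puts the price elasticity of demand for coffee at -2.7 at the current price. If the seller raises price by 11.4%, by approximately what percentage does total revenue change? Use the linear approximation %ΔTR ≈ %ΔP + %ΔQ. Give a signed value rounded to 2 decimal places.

-19.38%

%ΔQ ≈ Ed × %ΔP = (-2.7) × (+11.4%) = -30.7800%
%ΔTR ≈ %ΔP + %ΔQ = (+11.4%) + (-30.7800%) = -19.3800%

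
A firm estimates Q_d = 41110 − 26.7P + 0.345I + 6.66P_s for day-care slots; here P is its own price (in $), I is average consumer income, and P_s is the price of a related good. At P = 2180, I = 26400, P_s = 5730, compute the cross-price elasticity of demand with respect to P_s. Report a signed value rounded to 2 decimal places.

At the given values, Q_d = 41110 − 26.7(2180) + 0.345(26400) + 6.66(5730) = 30173.8.
∂Q_d/∂P_s = 6.66.
E = (6.66) × (5730/30173.8) = 1.2647…

1.26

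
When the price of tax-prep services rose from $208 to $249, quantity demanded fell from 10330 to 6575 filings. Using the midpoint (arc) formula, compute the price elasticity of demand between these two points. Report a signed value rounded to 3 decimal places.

%ΔQ = (6575 − 10330) / [(10330 + 6575)/2] = -3755/8452.5 = -0.444247…
%ΔP = (249 − 208) / [(208 + 249)/2] = 41/228.5 = 0.179431…
Arc Ed = %ΔQ / %ΔP = (-3755/8452.5) / (41/228.5) = -2.47586…

-2.476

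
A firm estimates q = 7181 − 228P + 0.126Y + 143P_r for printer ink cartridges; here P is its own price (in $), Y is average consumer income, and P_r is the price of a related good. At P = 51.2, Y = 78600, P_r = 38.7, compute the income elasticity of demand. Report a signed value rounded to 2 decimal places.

At the given values, q = 7181 − 228(51.2) + 0.126(78600) + 143(38.7) = 10945.1.
∂q/∂Y = 0.126.
E = (0.126) × (78600/10945.1) = 0.9048…

0.90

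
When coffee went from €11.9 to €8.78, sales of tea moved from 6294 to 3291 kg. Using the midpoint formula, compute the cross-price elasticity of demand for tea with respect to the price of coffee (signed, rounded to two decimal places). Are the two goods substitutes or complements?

2.08; substitutes

%ΔQ_{tea} = (3291 − 6294)/avg = -3003/4792.5 = -0.626604…
%ΔP_{coffee} = (8.78 − 11.9)/avg = -3.12/10.34 = -0.301740…
E_cross = (-3003/4792.5) / (-3.12/10.34) = 2.0766…
E_cross > 0 ⇒ the goods are substitutes.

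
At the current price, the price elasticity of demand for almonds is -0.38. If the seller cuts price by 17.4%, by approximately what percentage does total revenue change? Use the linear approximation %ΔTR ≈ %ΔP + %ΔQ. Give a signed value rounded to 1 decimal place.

%ΔQ ≈ Ed × %ΔP = (-0.38) × (-17.4%) = +6.6120%
%ΔTR ≈ %ΔP + %ΔQ = (-17.4%) + (+6.6120%) = -10.7880%

-10.8%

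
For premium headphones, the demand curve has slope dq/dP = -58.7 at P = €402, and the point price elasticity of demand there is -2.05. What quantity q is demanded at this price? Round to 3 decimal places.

11510.927

Ed = (dq/dP)·(P/q) ⇒ q = (dq/dP)·P/Ed = (-58.7)·402/(-2.05) = 11510.92682…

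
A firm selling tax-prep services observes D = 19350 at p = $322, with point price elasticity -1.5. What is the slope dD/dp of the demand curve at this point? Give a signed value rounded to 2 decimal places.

Ed = (dD/dp)·(p/D) ⇒ dD/dp = Ed·D/p = (-1.5)·19350/322 = -90.1397…

-90.14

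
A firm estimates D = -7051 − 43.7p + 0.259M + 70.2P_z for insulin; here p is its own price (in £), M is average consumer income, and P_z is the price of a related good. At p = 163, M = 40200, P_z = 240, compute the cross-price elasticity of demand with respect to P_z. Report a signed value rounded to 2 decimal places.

1.29

At the given values, D = -7051 − 43.7(163) + 0.259(40200) + 70.2(240) = 13085.7.
∂D/∂P_z = 70.2.
E = (70.2) × (240/13085.7) = 1.2875…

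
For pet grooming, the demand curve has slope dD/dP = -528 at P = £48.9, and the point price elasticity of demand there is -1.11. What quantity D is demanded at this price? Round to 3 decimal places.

23260.541

Ed = (dD/dP)·(P/D) ⇒ D = (dD/dP)·P/Ed = (-528)·48.9/(-1.11) = 23260.54054…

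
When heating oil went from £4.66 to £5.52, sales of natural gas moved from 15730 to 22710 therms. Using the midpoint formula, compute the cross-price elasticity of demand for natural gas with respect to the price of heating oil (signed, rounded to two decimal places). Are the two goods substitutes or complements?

%ΔQ_{natural gas} = (22710 − 15730)/avg = 6980/19220 = 0.363163…
%ΔP_{heating oil} = (5.52 − 4.66)/avg = 0.86/5.09 = 0.168958…
E_cross = (6980/19220) / (0.86/5.09) = 2.1494…
E_cross > 0 ⇒ the goods are substitutes.

2.15; substitutes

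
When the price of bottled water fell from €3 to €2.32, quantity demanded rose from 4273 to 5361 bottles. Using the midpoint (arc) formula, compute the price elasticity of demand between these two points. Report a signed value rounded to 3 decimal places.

%ΔQ = (5361 − 4273) / [(4273 + 5361)/2] = 1088/4817 = 0.225866…
%ΔP = (2.32 − 3) / [(3 + 2.32)/2] = -0.68/2.66 = -0.255639…
Arc Ed = %ΔQ / %ΔP = (1088/4817) / (-0.68/2.66) = -0.88353…

-0.884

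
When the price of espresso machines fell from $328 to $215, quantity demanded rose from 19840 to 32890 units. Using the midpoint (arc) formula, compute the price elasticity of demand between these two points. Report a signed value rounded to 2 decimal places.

%ΔQ = (32890 − 19840) / [(19840 + 32890)/2] = 13050/26365 = 0.494974…
%ΔP = (215 − 328) / [(328 + 215)/2] = -113/271.5 = -0.416206…
Arc Ed = %ΔQ / %ΔP = (13050/26365) / (-113/271.5) = -1.1892…

-1.19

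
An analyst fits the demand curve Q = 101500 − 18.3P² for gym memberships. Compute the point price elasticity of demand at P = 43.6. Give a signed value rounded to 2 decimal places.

-1.04

dQ/dP = −2·18.3·P = -1595.76. At P = 43.6, Q = 66712.432.
Ed = (dQ/dP)·(P/Q) = (-1595.76) × (43.6/66712.432) = -1.0429…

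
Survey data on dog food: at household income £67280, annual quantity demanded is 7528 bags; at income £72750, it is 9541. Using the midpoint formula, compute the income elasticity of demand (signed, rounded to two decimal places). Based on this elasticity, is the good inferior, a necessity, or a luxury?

3.02; luxury

%ΔQ = (9541 − 7528)/[( 7528 + 9541)/2] = 2013/8534.5 = 0.235866…
%ΔIncome = (72750 − 67280)/[( 67280 + 72750)/2] = 5470/70015 = 0.078126…
E_income = (2013/8534.5) / (5470/70015) = 3.0190…
E_income > 1 ⇒ normal good, luxury.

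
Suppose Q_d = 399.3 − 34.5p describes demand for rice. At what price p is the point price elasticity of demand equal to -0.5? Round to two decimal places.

Ed = −34.5p/(399.3 − 34.5p). Set this equal to -0.5:
34.5p = 0.5·(399.3 − 34.5p) ⇒ 34.5p(1 + 0.5) = 0.5·399.3
p = 0.5·399.3 / (34.5·1.5) = 3.8579…

3.86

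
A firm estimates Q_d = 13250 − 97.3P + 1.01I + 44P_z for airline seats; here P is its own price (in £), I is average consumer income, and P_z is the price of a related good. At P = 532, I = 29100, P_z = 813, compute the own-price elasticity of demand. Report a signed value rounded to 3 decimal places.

-1.942

At the given values, Q_d = 13250 − 97.3(532) + 1.01(29100) + 44(813) = 26649.4.
∂Q_d/∂P = −97.3.
E = (-97.3) × (532/26649.4) = -1.94239…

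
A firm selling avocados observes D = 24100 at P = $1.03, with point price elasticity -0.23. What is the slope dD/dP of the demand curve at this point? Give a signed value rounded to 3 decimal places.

-5381.553

Ed = (dD/dP)·(P/D) ⇒ dD/dP = Ed·D/P = (-0.23)·24100/1.03 = -5381.55339…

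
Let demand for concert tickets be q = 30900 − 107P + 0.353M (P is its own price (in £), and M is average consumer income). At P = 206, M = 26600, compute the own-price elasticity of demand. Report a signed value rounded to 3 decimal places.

-1.208

At the given values, q = 30900 − 107(206) + 0.353(26600) = 18247.8.
∂q/∂P = −107.
E = (-107) × (206/18247.8) = -1.20792…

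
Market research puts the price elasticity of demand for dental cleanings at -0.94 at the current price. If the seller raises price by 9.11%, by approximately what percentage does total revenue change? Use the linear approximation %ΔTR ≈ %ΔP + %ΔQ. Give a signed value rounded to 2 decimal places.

%ΔQ ≈ Ed × %ΔP = (-0.94) × (+9.11%) = -8.5634%
%ΔTR ≈ %ΔP + %ΔQ = (+9.11%) + (-8.5634%) = +0.5466%

+0.55%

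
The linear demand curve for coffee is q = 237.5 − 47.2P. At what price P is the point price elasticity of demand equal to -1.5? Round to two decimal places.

Ed = −47.2P/(237.5 − 47.2P). Set this equal to -1.5:
47.2P = 1.5·(237.5 − 47.2P) ⇒ 47.2P(1 + 1.5) = 1.5·237.5
P = 1.5·237.5 / (47.2·2.5) = 3.0190…

3.02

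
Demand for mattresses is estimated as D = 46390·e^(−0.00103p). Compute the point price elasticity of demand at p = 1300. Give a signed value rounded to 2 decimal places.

dD/dp = −0.00103·D = -12.5239. At p = 1300, D = 12159.2.
Ed = (dD/dp)·(p/D) = (-12.5239) × (1300/12159.2) = -1.339

-1.34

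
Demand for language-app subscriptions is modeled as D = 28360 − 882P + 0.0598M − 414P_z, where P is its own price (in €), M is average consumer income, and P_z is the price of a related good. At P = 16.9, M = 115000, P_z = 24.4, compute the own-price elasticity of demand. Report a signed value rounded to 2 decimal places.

-1.46

At the given values, D = 28360 − 882(16.9) + 0.0598(115000) − 414(24.4) = 10229.6.
∂D/∂P = −882.
E = (-882) × (16.9/10229.6) = -1.4571…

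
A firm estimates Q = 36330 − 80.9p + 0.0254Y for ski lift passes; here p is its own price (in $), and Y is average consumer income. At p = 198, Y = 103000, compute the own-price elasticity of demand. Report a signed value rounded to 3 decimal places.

At the given values, Q = 36330 − 80.9(198) + 0.0254(103000) = 22928.
∂Q/∂p = −80.9.
E = (-80.9) × (198/22928) = -0.69863…

-0.699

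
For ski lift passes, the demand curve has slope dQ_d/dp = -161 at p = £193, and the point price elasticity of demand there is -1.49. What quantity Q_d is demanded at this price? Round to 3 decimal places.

20854.362

Ed = (dQ_d/dp)·(p/Q_d) ⇒ Q_d = (dQ_d/dp)·p/Ed = (-161)·193/(-1.49) = 20854.36241…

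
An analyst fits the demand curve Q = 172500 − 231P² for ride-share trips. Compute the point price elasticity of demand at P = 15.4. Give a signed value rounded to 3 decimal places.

dQ/dP = −2·231·P = -7114.8. At P = 15.4, Q = 117716.04.
Ed = (dQ/dP)·(P/Q) = (-7114.8) × (15.4/117716.04) = -0.93078…

-0.931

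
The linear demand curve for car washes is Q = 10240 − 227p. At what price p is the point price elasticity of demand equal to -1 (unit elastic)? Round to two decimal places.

Ed = −227p/(10240 − 227p). Set this equal to -1:
227p = 1·(10240 − 227p) ⇒ 227p(1 + 1) = 1·10240
p = 1·10240 / (227·2) = 22.5550…

22.56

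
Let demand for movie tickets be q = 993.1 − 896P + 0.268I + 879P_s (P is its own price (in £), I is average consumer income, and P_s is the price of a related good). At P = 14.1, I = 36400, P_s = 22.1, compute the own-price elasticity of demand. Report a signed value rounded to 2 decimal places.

-0.72

At the given values, q = 993.1 − 896(14.1) + 0.268(36400) + 879(22.1) = 17540.6.
∂q/∂P = −896.
E = (-896) × (14.1/17540.6) = -0.7202…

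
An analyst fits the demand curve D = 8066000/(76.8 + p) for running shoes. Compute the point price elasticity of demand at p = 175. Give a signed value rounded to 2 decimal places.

-0.69

dD/dp = −8066000/(76.8 + p)² = -127.217. At p = 175, D = 32033.4.
Ed = (dD/dp)·(p/D) = (-127.217) × (175/32033.4) = -0.6949…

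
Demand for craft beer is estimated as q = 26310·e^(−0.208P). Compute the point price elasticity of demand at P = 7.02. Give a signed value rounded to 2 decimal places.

dq/dP = −0.208·q = -1270.71. At P = 7.02, q = 6109.16.
Ed = (dq/dP)·(P/q) = (-1270.71) × (7.02/6109.16) = -1.4601…

-1.46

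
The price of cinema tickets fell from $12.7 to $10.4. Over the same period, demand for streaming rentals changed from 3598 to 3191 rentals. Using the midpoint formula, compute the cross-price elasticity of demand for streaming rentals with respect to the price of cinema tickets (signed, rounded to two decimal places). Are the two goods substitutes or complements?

%ΔQ_{streaming rentals} = (3191 − 3598)/avg = -407/3394.5 = -0.119899…
%ΔP_{cinema tickets} = (10.4 − 12.7)/avg = -2.3/11.55 = -0.199134…
E_cross = (-407/3394.5) / (-2.3/11.55) = 0.6021…
E_cross > 0 ⇒ the goods are substitutes.

0.60; substitutes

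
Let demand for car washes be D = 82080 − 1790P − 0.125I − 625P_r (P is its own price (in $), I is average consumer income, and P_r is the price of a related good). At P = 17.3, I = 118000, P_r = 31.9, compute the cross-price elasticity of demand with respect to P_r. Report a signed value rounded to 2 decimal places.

At the given values, D = 82080 − 1790(17.3) − 0.125(118000) − 625(31.9) = 16425.5.
∂D/∂P_r = -625.
E = (-625) × (31.9/16425.5) = -1.2138…

-1.21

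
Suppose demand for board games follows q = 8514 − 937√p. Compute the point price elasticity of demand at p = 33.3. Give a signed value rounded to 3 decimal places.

dq/dp = −937/(2√p) = -81.1872. At p = 33.3, q = 3106.93.
Ed = (dq/dp)·(p/q) = (-81.1872) × (33.3/3106.93) = -0.87016…

-0.870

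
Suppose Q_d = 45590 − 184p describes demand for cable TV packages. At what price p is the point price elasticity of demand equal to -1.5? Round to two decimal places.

Ed = −184p/(45590 − 184p). Set this equal to -1.5:
184p = 1.5·(45590 − 184p) ⇒ 184p(1 + 1.5) = 1.5·45590
p = 1.5·45590 / (184·2.5) = 148.6630…

148.66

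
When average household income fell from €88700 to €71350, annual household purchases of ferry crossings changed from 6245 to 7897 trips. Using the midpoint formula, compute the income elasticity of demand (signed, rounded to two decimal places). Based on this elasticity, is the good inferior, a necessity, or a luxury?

%ΔQ = (7897 − 6245)/[( 6245 + 7897)/2] = 1652/7071 = 0.233630…
%ΔIncome = (71350 − 88700)/[( 88700 + 71350)/2] = -17350/80025 = -0.216807…
E_income = (1652/7071) / (-17350/80025) = -1.0775…
E_income < 0 ⇒ inferior good.

-1.08; inferior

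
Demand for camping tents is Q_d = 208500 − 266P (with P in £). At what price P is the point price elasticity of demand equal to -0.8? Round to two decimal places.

Ed = −266P/(208500 − 266P). Set this equal to -0.8:
266P = 0.8·(208500 − 266P) ⇒ 266P(1 + 0.8) = 0.8·208500
P = 0.8·208500 / (266·1.8) = 348.3709…

348.37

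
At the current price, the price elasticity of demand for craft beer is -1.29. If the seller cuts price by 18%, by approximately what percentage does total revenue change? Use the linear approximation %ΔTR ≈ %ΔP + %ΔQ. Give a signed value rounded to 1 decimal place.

%ΔQ ≈ Ed × %ΔP = (-1.29) × (-18%) = +23.2200%
%ΔTR ≈ %ΔP + %ΔQ = (-18%) + (+23.2200%) = +5.2200%

+5.2%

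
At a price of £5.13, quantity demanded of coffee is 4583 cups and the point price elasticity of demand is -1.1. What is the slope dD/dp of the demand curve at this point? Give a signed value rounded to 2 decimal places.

Ed = (dD/dp)·(p/D) ⇒ dD/dp = Ed·D/p = (-1.1)·4583/5.13 = -982.7095…

-982.71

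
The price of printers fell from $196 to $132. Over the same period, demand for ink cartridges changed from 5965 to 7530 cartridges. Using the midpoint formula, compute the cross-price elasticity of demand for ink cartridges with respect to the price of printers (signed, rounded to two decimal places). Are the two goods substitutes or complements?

%ΔQ_{ink cartridges} = (7530 − 5965)/avg = 1565/6747.5 = 0.231937…
%ΔP_{printers} = (132 − 196)/avg = -64/164 = -0.390243…
E_cross = (1565/6747.5) / (-64/164) = -0.5943…
E_cross < 0 ⇒ the goods are complements.

-0.59; complements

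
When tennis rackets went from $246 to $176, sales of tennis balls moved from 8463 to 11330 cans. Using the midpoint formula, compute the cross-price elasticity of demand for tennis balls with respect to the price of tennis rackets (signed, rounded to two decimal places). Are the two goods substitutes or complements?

%ΔQ_{tennis balls} = (11330 − 8463)/avg = 2867/9896.5 = 0.289698…
%ΔP_{tennis rackets} = (176 − 246)/avg = -70/211 = -0.331753…
E_cross = (2867/9896.5) / (-70/211) = -0.8732…
E_cross < 0 ⇒ the goods are complements.

-0.87; complements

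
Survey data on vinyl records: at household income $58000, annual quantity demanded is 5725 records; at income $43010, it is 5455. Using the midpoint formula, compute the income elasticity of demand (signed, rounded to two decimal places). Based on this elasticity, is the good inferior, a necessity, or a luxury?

%ΔQ = (5455 − 5725)/[( 5725 + 5455)/2] = -270/5590 = -0.048300…
%ΔIncome = (43010 − 58000)/[( 58000 + 43010)/2] = -14990/50505 = -0.296802…
E_income = (-270/5590) / (-14990/50505) = 0.1627…
0 < E_income < 1 ⇒ normal good, necessity.

0.16; necessity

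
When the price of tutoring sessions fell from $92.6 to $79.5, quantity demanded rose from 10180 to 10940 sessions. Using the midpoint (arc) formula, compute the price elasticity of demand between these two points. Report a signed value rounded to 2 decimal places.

%ΔQ = (10940 − 10180) / [(10180 + 10940)/2] = 760/10560 = 0.071969…
%ΔP = (79.5 − 92.6) / [(92.6 + 79.5)/2] = -13.1/86.05 = -0.152237…
Arc Ed = %ΔQ / %ΔP = (760/10560) / (-13.1/86.05) = -0.4727…

-0.47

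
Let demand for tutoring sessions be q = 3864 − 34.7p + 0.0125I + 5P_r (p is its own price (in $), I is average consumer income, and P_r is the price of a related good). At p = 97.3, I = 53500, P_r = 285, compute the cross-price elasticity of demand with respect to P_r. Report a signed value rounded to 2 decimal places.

0.55

At the given values, q = 3864 − 34.7(97.3) + 0.0125(53500) + 5(285) = 2581.44.
∂q/∂P_r = 5.
E = (5) × (285/2581.44) = 0.5520…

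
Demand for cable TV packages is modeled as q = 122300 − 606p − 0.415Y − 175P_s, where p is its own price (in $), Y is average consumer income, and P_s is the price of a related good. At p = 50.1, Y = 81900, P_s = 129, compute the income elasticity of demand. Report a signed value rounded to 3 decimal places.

-0.961

At the given values, q = 122300 − 606(50.1) − 0.415(81900) − 175(129) = 35375.9.
∂q/∂Y = -0.415.
E = (-0.415) × (81900/35375.9) = -0.96078…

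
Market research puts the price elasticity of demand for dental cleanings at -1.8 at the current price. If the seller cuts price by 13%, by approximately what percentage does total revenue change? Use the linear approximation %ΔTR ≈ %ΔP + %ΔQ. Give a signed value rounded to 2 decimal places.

%ΔQ ≈ Ed × %ΔP = (-1.8) × (-13%) = +23.4000%
%ΔTR ≈ %ΔP + %ΔQ = (-13%) + (+23.4000%) = +10.4000%

+10.40%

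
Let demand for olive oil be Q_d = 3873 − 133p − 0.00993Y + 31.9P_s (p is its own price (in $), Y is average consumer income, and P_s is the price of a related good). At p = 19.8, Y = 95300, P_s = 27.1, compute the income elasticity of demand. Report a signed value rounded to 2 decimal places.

-0.82

At the given values, Q_d = 3873 − 133(19.8) − 0.00993(95300) + 31.9(27.1) = 1157.761.
∂Q_d/∂Y = -0.00993.
E = (-0.00993) × (95300/1157.761) = -0.8173…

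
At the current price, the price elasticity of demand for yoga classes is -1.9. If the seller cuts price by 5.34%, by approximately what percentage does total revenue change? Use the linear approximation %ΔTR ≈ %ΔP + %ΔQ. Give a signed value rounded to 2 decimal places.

+4.81%

%ΔQ ≈ Ed × %ΔP = (-1.9) × (-5.34%) = +10.1460%
%ΔTR ≈ %ΔP + %ΔQ = (-5.34%) + (+10.1460%) = +4.8060%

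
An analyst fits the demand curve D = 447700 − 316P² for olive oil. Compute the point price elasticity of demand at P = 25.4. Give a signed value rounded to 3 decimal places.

-1.672

dD/dP = −2·316·P = -16052.8. At P = 25.4, D = 243829.44.
Ed = (dD/dP)·(P/D) = (-16052.8) × (25.4/243829.44) = -1.67223…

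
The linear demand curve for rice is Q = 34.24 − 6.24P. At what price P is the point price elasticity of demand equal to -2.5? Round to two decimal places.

3.92

Ed = −6.24P/(34.24 − 6.24P). Set this equal to -2.5:
6.24P = 2.5·(34.24 − 6.24P) ⇒ 6.24P(1 + 2.5) = 2.5·34.24
P = 2.5·34.24 / (6.24·3.5) = 3.9194…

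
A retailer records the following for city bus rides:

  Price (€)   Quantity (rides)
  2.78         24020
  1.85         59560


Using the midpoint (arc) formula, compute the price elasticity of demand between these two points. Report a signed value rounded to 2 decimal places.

%ΔQ = (59560 − 24020) / [(24020 + 59560)/2] = 35540/41790 = 0.850442…
%ΔP = (1.85 − 2.78) / [(2.78 + 1.85)/2] = -0.93/2.315 = -0.401727…
Arc Ed = %ΔQ / %ΔP = (35540/41790) / (-0.93/2.315) = -2.1169…

-2.12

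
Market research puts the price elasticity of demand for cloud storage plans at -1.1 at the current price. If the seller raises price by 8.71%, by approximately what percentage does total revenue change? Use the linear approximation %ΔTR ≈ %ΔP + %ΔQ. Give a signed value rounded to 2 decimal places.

%ΔQ ≈ Ed × %ΔP = (-1.1) × (+8.71%) = -9.5810%
%ΔTR ≈ %ΔP + %ΔQ = (+8.71%) + (-9.5810%) = -0.8710%

-0.87%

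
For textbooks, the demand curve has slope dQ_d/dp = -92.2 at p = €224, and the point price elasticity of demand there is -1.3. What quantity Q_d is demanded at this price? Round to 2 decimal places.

Ed = (dQ_d/dp)·(p/Q_d) ⇒ Q_d = (dQ_d/dp)·p/Ed = (-92.2)·224/(-1.3) = 15886.7692…

15886.77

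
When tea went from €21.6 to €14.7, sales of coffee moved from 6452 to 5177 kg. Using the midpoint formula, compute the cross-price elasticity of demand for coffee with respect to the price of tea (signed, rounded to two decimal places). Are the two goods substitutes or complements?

0.58; substitutes

%ΔQ_{coffee} = (5177 − 6452)/avg = -1275/5814.5 = -0.219279…
%ΔP_{tea} = (14.7 − 21.6)/avg = -6.9/18.15 = -0.380165…
E_cross = (-1275/5814.5) / (-6.9/18.15) = 0.5768…
E_cross > 0 ⇒ the goods are substitutes.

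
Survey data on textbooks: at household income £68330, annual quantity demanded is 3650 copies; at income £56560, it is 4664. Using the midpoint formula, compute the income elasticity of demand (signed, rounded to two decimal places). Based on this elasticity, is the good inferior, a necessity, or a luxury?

-1.29; inferior

%ΔQ = (4664 − 3650)/[( 3650 + 4664)/2] = 1014/4157 = 0.243925…
%ΔIncome = (56560 − 68330)/[( 68330 + 56560)/2] = -11770/62445 = -0.188485…
E_income = (1014/4157) / (-11770/62445) = -1.2941…
E_income < 0 ⇒ inferior good.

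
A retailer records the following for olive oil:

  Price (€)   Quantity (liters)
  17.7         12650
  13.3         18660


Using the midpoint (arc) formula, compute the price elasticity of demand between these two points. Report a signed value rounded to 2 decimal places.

-1.35

%ΔQ = (18660 − 12650) / [(12650 + 18660)/2] = 6010/15655 = 0.383902…
%ΔP = (13.3 − 17.7) / [(17.7 + 13.3)/2] = -4.4/15.5 = -0.283870…
Arc Ed = %ΔQ / %ΔP = (6010/15655) / (-4.4/15.5) = -1.3523…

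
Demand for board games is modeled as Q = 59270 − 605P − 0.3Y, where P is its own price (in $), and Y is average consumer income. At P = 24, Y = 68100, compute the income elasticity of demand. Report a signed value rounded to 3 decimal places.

At the given values, Q = 59270 − 605(24) − 0.3(68100) = 24320.
∂Q/∂Y = -0.3.
E = (-0.3) × (68100/24320) = -0.84004…

-0.840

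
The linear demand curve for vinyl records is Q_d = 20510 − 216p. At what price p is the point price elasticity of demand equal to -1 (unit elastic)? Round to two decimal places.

47.48

Ed = −216p/(20510 − 216p). Set this equal to -1:
216p = 1·(20510 − 216p) ⇒ 216p(1 + 1) = 1·20510
p = 1·20510 / (216·2) = 47.4768…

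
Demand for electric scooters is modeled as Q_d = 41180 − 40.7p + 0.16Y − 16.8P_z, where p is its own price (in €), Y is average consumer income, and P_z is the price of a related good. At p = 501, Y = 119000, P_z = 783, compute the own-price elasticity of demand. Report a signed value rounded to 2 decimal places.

At the given values, Q_d = 41180 − 40.7(501) + 0.16(119000) − 16.8(783) = 26674.9.
∂Q_d/∂p = −40.7.
E = (-40.7) × (501/26674.9) = -0.7644…

-0.76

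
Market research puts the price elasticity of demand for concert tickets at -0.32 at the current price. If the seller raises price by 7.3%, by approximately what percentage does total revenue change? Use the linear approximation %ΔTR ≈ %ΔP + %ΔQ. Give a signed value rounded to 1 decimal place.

+5.0%

%ΔQ ≈ Ed × %ΔP = (-0.32) × (+7.3%) = -2.3360%
%ΔTR ≈ %ΔP + %ΔQ = (+7.3%) + (-2.3360%) = +4.9640%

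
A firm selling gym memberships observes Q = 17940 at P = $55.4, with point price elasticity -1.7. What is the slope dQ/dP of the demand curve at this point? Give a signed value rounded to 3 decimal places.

Ed = (dQ/dP)·(P/Q) ⇒ dQ/dP = Ed·Q/P = (-1.7)·17940/55.4 = -550.50541…

-550.505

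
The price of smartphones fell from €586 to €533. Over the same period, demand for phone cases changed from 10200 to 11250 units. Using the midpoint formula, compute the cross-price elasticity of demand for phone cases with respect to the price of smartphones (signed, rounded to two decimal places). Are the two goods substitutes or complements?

-1.03; complements

%ΔQ_{phone cases} = (11250 − 10200)/avg = 1050/10725 = 0.097902…
%ΔP_{smartphones} = (533 − 586)/avg = -53/559.5 = -0.094727…
E_cross = (1050/10725) / (-53/559.5) = -1.0335…
E_cross < 0 ⇒ the goods are complements.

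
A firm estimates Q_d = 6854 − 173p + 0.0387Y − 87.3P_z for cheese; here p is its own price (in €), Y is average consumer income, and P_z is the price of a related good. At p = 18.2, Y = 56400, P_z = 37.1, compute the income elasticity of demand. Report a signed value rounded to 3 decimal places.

0.824

At the given values, Q_d = 6854 − 173(18.2) + 0.0387(56400) − 87.3(37.1) = 2649.25.
∂Q_d/∂Y = 0.0387.
E = (0.0387) × (56400/2649.25) = 0.82388…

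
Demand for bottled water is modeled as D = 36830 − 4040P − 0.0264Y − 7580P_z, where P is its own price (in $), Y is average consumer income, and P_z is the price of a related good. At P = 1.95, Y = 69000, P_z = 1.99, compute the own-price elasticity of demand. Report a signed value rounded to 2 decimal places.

-0.65

At the given values, D = 36830 − 4040(1.95) − 0.0264(69000) − 7580(1.99) = 12046.2.
∂D/∂P = −4040.
E = (-4040) × (1.95/12046.2) = -0.6539…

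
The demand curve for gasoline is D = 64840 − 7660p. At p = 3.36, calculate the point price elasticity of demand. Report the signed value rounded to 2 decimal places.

dD/dp = −7660. At p = 3.36, D = 64840 − 7660(3.36) = 39102.4.
Ed = (dD/dp)·(p/D) = −7660 × (3.36/39102.4) = -0.6582…

-0.66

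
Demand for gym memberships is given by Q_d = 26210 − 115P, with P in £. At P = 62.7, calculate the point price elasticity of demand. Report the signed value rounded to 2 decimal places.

dQ_d/dP = −115. At P = 62.7, Q_d = 26210 − 115(62.7) = 18999.5.
Ed = (dQ_d/dP)·(P/Q_d) = −115 × (62.7/18999.5) = -0.3795…

-0.38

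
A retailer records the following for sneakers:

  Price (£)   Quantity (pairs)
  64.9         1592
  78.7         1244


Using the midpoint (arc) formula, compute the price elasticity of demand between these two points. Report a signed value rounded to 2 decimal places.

-1.28

%ΔQ = (1244 − 1592) / [(1592 + 1244)/2] = -348/1418 = -0.245416…
%ΔP = (78.7 − 64.9) / [(64.9 + 78.7)/2] = 13.8/71.8 = 0.192200…
Arc Ed = %ΔQ / %ΔP = (-348/1418) / (13.8/71.8) = -1.2768…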